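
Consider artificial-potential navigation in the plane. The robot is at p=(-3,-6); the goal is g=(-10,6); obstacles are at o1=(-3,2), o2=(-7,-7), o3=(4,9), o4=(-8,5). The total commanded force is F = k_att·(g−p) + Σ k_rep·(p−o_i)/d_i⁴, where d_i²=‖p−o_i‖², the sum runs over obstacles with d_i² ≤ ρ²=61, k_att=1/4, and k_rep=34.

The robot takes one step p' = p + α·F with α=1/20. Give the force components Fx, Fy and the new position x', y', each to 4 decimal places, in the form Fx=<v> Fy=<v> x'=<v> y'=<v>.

Fx=-1.2794 Fy=3.1176 x'=-3.0640 y'=-5.8441

F_att = 1/4·(g−p) = 1/4·(-7,12) = (-1.7500,3.0000)
o1: d²=64 > ρ²=61 → inactive
o2: d²=17 ≤ ρ²=61; F_rep = 34·(4,1)/17² = (0.4706,0.1176)
o3: d²=274 > ρ²=61 → inactive
o4: d²=146 > ρ²=61 → inactive
F = F_att + ΣF_rep = (-1.2794,3.1176)
p' = p + 1/20·F = (-3.0640,-5.8441)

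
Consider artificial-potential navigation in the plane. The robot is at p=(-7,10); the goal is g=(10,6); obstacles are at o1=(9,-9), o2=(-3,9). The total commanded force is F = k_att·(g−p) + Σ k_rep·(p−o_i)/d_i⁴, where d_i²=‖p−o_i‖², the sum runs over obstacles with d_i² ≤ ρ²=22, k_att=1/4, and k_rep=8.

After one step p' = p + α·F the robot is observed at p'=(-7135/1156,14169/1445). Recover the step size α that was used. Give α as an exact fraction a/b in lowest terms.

F_att = 1/4·(g−p) = 1/4·(17,-4) = (4.2500,-1.0000)
o1: d²=617 > ρ²=22 → inactive
o2: d²=17 ≤ ρ²=22; F_rep = 8·(-4,1)/17² = (-0.1107,0.0277)
F = F_att + ΣF_rep = (4.1393,-0.9723)
Δp = p'−p = (0.8279,-0.1945); α = Δx/Fx = (957/1156) / (4785/1156) = 1/5
check: Δy/Fy = (-281/1445) / (-281/289) = 1/5 ✓

α = 1/5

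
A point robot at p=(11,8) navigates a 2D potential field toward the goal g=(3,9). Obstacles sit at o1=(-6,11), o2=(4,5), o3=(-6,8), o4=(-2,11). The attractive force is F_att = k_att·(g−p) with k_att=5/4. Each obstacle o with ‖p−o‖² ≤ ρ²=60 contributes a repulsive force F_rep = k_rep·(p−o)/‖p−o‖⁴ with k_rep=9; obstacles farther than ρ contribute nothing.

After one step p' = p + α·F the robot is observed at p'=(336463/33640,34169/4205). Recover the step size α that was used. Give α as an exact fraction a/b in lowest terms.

α = 1/10

F_att = 5/4·(g−p) = 5/4·(-8,1) = (-10.0000,1.2500)
o1: d²=298 > ρ²=60 → inactive
o2: d²=58 ≤ ρ²=60; F_rep = 9·(7,3)/58² = (0.0187,0.0080)
o3: d²=289 > ρ²=60 → inactive
o4: d²=178 > ρ²=60 → inactive
F = F_att + ΣF_rep = (-9.9813,1.2580)
Δp = p'−p = (-0.9981,0.1258); α = Δx/Fx = (-33577/33640) / (-33577/3364) = 1/10
check: Δy/Fy = (529/4205) / (1058/841) = 1/10 ✓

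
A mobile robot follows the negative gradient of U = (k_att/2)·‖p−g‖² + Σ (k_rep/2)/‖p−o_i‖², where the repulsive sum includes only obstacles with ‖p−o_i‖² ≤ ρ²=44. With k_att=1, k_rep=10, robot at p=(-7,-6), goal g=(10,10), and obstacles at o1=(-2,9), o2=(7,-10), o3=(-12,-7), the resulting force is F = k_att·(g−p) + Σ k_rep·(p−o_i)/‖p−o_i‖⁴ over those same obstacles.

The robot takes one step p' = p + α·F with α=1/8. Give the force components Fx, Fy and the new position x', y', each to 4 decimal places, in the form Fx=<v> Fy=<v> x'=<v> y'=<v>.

F_att = 1·(g−p) = 1·(17,16) = (17.0000,16.0000)
o1: d²=250 > ρ²=44 → inactive
o2: d²=212 > ρ²=44 → inactive
o3: d²=26 ≤ ρ²=44; F_rep = 10·(5,1)/26² = (0.0740,0.0148)
F = F_att + ΣF_rep = (17.0740,16.0148)
p' = p + 1/8·F = (-4.8658,-3.9982)

Fx=17.0740 Fy=16.0148 x'=-4.8658 y'=-3.9982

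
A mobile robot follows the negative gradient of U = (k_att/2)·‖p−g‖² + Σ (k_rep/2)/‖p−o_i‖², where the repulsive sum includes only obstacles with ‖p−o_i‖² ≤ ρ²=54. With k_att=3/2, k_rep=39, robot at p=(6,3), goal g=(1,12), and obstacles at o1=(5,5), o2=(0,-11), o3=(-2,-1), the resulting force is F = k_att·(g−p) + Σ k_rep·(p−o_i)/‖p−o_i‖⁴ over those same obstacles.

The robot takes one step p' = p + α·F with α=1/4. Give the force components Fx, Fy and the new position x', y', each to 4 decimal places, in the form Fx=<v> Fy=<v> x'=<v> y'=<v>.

Fx=-5.9400 Fy=10.3800 x'=4.5150 y'=5.5950

F_att = 3/2·(g−p) = 3/2·(-5,9) = (-7.5000,13.5000)
o1: d²=5 ≤ ρ²=54; F_rep = 39·(1,-2)/5² = (1.5600,-3.1200)
o2: d²=232 > ρ²=54 → inactive
o3: d²=80 > ρ²=54 → inactive
F = F_att + ΣF_rep = (-5.9400,10.3800)
p' = p + 1/4·F = (4.5150,5.5950)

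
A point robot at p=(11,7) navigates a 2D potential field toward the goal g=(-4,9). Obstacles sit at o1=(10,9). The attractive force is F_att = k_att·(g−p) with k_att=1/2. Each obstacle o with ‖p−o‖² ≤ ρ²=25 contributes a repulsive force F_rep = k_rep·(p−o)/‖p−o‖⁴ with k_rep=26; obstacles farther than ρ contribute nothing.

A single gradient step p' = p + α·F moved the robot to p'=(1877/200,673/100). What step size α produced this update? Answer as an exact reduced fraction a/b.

α = 1/4

F_att = 1/2·(g−p) = 1/2·(-15,2) = (-7.5000,1.0000)
o1: d²=5 ≤ ρ²=25; F_rep = 26·(1,-2)/5² = (1.0400,-2.0800)
F = F_att + ΣF_rep = (-6.4600,-1.0800)
Δp = p'−p = (-1.6150,-0.2700); α = Δx/Fx = (-323/200) / (-323/50) = 1/4
check: Δy/Fy = (-27/100) / (-27/25) = 1/4 ✓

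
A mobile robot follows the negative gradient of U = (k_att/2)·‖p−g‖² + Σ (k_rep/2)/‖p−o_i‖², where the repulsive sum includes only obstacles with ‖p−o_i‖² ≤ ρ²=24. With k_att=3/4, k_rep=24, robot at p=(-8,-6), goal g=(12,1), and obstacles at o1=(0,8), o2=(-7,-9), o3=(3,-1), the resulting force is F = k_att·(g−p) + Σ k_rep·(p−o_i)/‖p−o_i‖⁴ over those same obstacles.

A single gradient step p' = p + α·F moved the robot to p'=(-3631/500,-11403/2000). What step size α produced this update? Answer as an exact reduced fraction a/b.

F_att = 3/4·(g−p) = 3/4·(20,7) = (15.0000,5.2500)
o1: d²=260 > ρ²=24 → inactive
o2: d²=10 ≤ ρ²=24; F_rep = 24·(-1,3)/10² = (-0.2400,0.7200)
o3: d²=146 > ρ²=24 → inactive
F = F_att + ΣF_rep = (14.7600,5.9700)
Δp = p'−p = (0.7380,0.2985); α = Δx/Fx = (369/500) / (369/25) = 1/20
check: Δy/Fy = (597/2000) / (597/100) = 1/20 ✓

α = 1/20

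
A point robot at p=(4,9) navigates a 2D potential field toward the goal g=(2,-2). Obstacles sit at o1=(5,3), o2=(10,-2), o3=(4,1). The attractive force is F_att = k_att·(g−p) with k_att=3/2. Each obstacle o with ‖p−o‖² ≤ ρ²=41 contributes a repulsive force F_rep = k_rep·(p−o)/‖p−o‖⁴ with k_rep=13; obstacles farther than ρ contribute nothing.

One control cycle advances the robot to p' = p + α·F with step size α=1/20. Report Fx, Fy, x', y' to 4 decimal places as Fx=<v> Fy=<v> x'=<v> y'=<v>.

Fx=-3.0095 Fy=-16.4430 x'=3.8495 y'=8.1778

F_att = 3/2·(g−p) = 3/2·(-2,-11) = (-3.0000,-16.5000)
o1: d²=37 ≤ ρ²=41; F_rep = 13·(-1,6)/37² = (-0.0095,0.0570)
o2: d²=157 > ρ²=41 → inactive
o3: d²=64 > ρ²=41 → inactive
F = F_att + ΣF_rep = (-3.0095,-16.4430)
p' = p + 1/20·F = (3.8495,8.1778)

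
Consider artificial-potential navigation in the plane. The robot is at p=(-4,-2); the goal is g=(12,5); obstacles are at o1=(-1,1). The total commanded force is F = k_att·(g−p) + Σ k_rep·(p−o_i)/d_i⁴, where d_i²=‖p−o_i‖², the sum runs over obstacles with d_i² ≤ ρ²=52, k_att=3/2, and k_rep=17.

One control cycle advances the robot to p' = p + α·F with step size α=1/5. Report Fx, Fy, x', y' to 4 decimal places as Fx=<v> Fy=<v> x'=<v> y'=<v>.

F_att = 3/2·(g−p) = 3/2·(16,7) = (24.0000,10.5000)
o1: d²=18 ≤ ρ²=52; F_rep = 17·(-3,-3)/18² = (-0.1574,-0.1574)
F = F_att + ΣF_rep = (23.8426,10.3426)
p' = p + 1/5·F = (0.7685,0.0685)

Fx=23.8426 Fy=10.3426 x'=0.7685 y'=0.0685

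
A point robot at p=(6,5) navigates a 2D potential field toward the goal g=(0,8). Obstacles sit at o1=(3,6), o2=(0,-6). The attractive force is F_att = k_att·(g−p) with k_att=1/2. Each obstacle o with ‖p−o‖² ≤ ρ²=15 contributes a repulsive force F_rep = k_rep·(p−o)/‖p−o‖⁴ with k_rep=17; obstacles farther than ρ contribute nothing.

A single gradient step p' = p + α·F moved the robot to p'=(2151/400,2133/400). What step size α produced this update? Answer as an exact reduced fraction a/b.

α = 1/4

F_att = 1/2·(g−p) = 1/2·(-6,3) = (-3.0000,1.5000)
o1: d²=10 ≤ ρ²=15; F_rep = 17·(3,-1)/10² = (0.5100,-0.1700)
o2: d²=157 > ρ²=15 → inactive
F = F_att + ΣF_rep = (-2.4900,1.3300)
Δp = p'−p = (-0.6225,0.3325); α = Δx/Fx = (-249/400) / (-249/100) = 1/4
check: Δy/Fy = (133/400) / (133/100) = 1/4 ✓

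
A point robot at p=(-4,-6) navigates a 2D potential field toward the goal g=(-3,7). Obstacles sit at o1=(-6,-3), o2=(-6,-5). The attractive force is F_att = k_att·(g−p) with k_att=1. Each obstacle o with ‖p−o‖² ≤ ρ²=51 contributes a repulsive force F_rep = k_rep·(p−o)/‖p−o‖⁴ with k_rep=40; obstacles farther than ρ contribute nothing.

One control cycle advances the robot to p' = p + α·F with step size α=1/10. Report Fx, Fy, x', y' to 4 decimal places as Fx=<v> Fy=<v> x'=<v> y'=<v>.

F_att = 1·(g−p) = 1·(1,13) = (1.0000,13.0000)
o1: d²=13 ≤ ρ²=51; F_rep = 40·(2,-3)/13² = (0.4734,-0.7101)
o2: d²=5 ≤ ρ²=51; F_rep = 40·(2,-1)/5² = (3.2000,-1.6000)
F = F_att + ΣF_rep = (4.6734,10.6899)
p' = p + 1/10·F = (-3.5327,-4.9310)

Fx=4.6734 Fy=10.6899 x'=-3.5327 y'=-4.9310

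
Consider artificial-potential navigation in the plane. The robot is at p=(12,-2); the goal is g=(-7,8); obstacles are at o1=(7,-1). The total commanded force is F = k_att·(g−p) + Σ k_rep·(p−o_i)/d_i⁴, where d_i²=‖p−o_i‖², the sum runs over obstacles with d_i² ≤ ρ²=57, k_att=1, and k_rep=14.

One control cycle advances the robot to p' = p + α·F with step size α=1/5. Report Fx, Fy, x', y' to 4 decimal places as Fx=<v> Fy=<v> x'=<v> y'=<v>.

Fx=-18.8964 Fy=9.9793 x'=8.2207 y'=-0.0041

F_att = 1·(g−p) = 1·(-19,10) = (-19.0000,10.0000)
o1: d²=26 ≤ ρ²=57; F_rep = 14·(5,-1)/26² = (0.1036,-0.0207)
F = F_att + ΣF_rep = (-18.8964,9.9793)
p' = p + 1/5·F = (8.2207,-0.0041)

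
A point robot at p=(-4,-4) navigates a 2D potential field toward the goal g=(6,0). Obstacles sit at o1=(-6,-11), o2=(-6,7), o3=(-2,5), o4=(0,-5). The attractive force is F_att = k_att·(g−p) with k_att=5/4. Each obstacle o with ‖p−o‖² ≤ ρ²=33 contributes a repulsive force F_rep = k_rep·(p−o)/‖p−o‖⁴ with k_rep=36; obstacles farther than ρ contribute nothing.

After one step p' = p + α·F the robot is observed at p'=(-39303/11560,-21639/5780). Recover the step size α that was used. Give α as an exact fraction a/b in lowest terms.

α = 1/20

F_att = 5/4·(g−p) = 5/4·(10,4) = (12.5000,5.0000)
o1: d²=53 > ρ²=33 → inactive
o2: d²=125 > ρ²=33 → inactive
o3: d²=85 > ρ²=33 → inactive
o4: d²=17 ≤ ρ²=33; F_rep = 36·(-4,1)/17² = (-0.4983,0.1246)
F = F_att + ΣF_rep = (12.0017,5.1246)
Δp = p'−p = (0.6001,0.2562); α = Δx/Fx = (6937/11560) / (6937/578) = 1/20
check: Δy/Fy = (1481/5780) / (1481/289) = 1/20 ✓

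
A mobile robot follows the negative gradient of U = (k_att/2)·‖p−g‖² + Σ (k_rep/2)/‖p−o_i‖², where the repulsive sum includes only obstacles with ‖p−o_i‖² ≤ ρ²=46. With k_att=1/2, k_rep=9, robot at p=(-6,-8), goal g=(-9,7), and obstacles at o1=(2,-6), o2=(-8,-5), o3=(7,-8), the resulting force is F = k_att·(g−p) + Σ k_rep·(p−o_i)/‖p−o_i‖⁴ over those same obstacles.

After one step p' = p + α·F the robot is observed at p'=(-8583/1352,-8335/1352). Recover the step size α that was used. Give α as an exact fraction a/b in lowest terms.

F_att = 1/2·(g−p) = 1/2·(-3,15) = (-1.5000,7.5000)
o1: d²=68 > ρ²=46 → inactive
o2: d²=13 ≤ ρ²=46; F_rep = 9·(2,-3)/13² = (0.1065,-0.1598)
o3: d²=169 > ρ²=46 → inactive
F = F_att + ΣF_rep = (-1.3935,7.3402)
Δp = p'−p = (-0.3484,1.8351); α = Δx/Fx = (-471/1352) / (-471/338) = 1/4
check: Δy/Fy = (2481/1352) / (2481/338) = 1/4 ✓

α = 1/4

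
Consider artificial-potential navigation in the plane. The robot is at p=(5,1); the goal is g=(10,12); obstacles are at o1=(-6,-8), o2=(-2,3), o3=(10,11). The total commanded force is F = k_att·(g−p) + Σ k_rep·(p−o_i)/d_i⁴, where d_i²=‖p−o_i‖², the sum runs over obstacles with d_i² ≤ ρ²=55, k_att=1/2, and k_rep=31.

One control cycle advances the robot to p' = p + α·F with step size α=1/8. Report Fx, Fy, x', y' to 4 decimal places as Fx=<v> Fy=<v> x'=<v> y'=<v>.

F_att = 1/2·(g−p) = 1/2·(5,11) = (2.5000,5.5000)
o1: d²=202 > ρ²=55 → inactive
o2: d²=53 ≤ ρ²=55; F_rep = 31·(7,-2)/53² = (0.0773,-0.0221)
o3: d²=125 > ρ²=55 → inactive
F = F_att + ΣF_rep = (2.5773,5.4779)
p' = p + 1/8·F = (5.3222,1.6847)

Fx=2.5773 Fy=5.4779 x'=5.3222 y'=1.6847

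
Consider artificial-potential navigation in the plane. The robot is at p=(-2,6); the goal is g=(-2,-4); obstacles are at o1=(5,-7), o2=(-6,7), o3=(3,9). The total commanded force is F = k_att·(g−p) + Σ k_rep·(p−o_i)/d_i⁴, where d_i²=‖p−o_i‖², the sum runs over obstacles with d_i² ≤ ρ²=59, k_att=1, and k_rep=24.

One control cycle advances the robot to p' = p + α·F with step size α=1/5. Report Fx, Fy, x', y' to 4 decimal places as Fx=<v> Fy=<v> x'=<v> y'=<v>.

F_att = 1·(g−p) = 1·(0,-10) = (0.0000,-10.0000)
o1: d²=218 > ρ²=59 → inactive
o2: d²=17 ≤ ρ²=59; F_rep = 24·(4,-1)/17² = (0.3322,-0.0830)
o3: d²=34 ≤ ρ²=59; F_rep = 24·(-5,-3)/34² = (-0.1038,-0.0623)
F = F_att + ΣF_rep = (0.2284,-10.1453)
p' = p + 1/5·F = (-1.9543,3.9709)

Fx=0.2284 Fy=-10.1453 x'=-1.9543 y'=3.9709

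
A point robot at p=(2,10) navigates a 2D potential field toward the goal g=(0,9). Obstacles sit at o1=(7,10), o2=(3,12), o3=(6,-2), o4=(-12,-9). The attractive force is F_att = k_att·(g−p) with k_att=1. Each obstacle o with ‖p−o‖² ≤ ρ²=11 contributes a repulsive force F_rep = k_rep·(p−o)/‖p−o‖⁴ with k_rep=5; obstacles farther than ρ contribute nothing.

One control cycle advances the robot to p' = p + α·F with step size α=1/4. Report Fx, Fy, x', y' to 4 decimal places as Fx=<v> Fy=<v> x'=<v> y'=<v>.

Fx=-2.2000 Fy=-1.4000 x'=1.4500 y'=9.6500

F_att = 1·(g−p) = 1·(-2,-1) = (-2.0000,-1.0000)
o1: d²=25 > ρ²=11 → inactive
o2: d²=5 ≤ ρ²=11; F_rep = 5·(-1,-2)/5² = (-0.2000,-0.4000)
o3: d²=160 > ρ²=11 → inactive
o4: d²=557 > ρ²=11 → inactive
F = F_att + ΣF_rep = (-2.2000,-1.4000)
p' = p + 1/4·F = (1.4500,9.6500)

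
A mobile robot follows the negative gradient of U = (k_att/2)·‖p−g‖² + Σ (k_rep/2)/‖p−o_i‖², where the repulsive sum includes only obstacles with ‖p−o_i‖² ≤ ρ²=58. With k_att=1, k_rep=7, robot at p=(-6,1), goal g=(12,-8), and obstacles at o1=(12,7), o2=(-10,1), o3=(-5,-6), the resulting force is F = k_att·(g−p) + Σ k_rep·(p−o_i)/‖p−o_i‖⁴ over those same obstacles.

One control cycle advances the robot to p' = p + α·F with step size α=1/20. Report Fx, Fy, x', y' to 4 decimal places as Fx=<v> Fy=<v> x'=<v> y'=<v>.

Fx=18.1066 Fy=-8.9804 x'=-5.0947 y'=0.5510

F_att = 1·(g−p) = 1·(18,-9) = (18.0000,-9.0000)
o1: d²=360 > ρ²=58 → inactive
o2: d²=16 ≤ ρ²=58; F_rep = 7·(4,0)/16² = (0.1094,0.0000)
o3: d²=50 ≤ ρ²=58; F_rep = 7·(-1,7)/50² = (-0.0028,0.0196)
F = F_att + ΣF_rep = (18.1066,-8.9804)
p' = p + 1/20·F = (-5.0947,0.5510)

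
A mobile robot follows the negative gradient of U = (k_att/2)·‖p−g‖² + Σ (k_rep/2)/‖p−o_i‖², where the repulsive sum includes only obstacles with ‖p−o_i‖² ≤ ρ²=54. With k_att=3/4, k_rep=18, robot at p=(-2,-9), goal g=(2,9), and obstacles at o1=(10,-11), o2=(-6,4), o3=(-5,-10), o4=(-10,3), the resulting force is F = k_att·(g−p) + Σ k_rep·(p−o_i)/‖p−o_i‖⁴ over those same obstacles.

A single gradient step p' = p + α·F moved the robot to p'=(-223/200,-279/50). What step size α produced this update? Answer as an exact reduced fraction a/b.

α = 1/4

F_att = 3/4·(g−p) = 3/4·(4,18) = (3.0000,13.5000)
o1: d²=148 > ρ²=54 → inactive
o2: d²=185 > ρ²=54 → inactive
o3: d²=10 ≤ ρ²=54; F_rep = 18·(3,1)/10² = (0.5400,0.1800)
o4: d²=208 > ρ²=54 → inactive
F = F_att + ΣF_rep = (3.5400,13.6800)
Δp = p'−p = (0.8850,3.4200); α = Δx/Fx = (177/200) / (177/50) = 1/4
check: Δy/Fy = (171/50) / (342/25) = 1/4 ✓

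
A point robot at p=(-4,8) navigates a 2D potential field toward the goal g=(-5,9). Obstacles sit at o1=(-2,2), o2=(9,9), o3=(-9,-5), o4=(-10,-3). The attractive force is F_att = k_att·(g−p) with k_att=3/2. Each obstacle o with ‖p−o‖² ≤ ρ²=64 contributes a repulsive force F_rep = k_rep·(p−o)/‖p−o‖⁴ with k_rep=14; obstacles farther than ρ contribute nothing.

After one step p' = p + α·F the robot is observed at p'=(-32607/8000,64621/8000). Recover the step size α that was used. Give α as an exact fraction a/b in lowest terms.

F_att = 3/2·(g−p) = 3/2·(-1,1) = (-1.5000,1.5000)
o1: d²=40 ≤ ρ²=64; F_rep = 14·(-2,6)/40² = (-0.0175,0.0525)
o2: d²=170 > ρ²=64 → inactive
o3: d²=194 > ρ²=64 → inactive
o4: d²=157 > ρ²=64 → inactive
F = F_att + ΣF_rep = (-1.5175,1.5525)
Δp = p'−p = (-0.0759,0.0776); α = Δx/Fx = (-607/8000) / (-607/400) = 1/20
check: Δy/Fy = (621/8000) / (621/400) = 1/20 ✓

α = 1/20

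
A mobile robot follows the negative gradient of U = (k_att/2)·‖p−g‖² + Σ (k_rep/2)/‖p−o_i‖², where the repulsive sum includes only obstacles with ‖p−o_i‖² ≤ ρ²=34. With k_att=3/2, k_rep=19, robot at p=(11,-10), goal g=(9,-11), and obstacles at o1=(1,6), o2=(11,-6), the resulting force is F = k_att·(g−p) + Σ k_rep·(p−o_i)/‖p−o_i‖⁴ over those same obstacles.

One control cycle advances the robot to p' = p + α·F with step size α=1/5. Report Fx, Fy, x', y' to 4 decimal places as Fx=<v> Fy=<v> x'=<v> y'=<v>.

F_att = 3/2·(g−p) = 3/2·(-2,-1) = (-3.0000,-1.5000)
o1: d²=356 > ρ²=34 → inactive
o2: d²=16 ≤ ρ²=34; F_rep = 19·(0,-4)/16² = (0.0000,-0.2969)
F = F_att + ΣF_rep = (-3.0000,-1.7969)
p' = p + 1/5·F = (10.4000,-10.3594)

Fx=-3.0000 Fy=-1.7969 x'=10.4000 y'=-10.3594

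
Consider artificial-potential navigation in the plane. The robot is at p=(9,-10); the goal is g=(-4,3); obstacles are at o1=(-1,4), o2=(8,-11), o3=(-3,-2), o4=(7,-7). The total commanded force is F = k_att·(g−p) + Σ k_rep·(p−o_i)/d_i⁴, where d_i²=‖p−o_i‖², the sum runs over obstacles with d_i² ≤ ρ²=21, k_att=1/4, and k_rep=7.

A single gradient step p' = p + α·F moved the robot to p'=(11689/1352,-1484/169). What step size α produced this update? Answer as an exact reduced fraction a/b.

α = 1/4

F_att = 1/4·(g−p) = 1/4·(-13,13) = (-3.2500,3.2500)
o1: d²=296 > ρ²=21 → inactive
o2: d²=2 ≤ ρ²=21; F_rep = 7·(1,1)/2² = (1.7500,1.7500)
o3: d²=208 > ρ²=21 → inactive
o4: d²=13 ≤ ρ²=21; F_rep = 7·(2,-3)/13² = (0.0828,-0.1243)
F = F_att + ΣF_rep = (-1.4172,4.8757)
Δp = p'−p = (-0.3543,1.2189); α = Δx/Fx = (-479/1352) / (-479/338) = 1/4
check: Δy/Fy = (206/169) / (824/169) = 1/4 ✓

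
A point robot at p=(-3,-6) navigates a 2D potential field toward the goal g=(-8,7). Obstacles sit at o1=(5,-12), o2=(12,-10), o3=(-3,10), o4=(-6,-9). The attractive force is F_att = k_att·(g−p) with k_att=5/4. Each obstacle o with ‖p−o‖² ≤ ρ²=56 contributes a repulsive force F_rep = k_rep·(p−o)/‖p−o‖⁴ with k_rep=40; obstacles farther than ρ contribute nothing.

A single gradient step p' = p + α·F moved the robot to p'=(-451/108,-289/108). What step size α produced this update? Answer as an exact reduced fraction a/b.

α = 1/5

F_att = 5/4·(g−p) = 5/4·(-5,13) = (-6.2500,16.2500)
o1: d²=100 > ρ²=56 → inactive
o2: d²=241 > ρ²=56 → inactive
o3: d²=256 > ρ²=56 → inactive
o4: d²=18 ≤ ρ²=56; F_rep = 40·(3,3)/18² = (0.3704,0.3704)
F = F_att + ΣF_rep = (-5.8796,16.6204)
Δp = p'−p = (-1.1759,3.3241); α = Δx/Fx = (-127/108) / (-635/108) = 1/5
check: Δy/Fy = (359/108) / (1795/108) = 1/5 ✓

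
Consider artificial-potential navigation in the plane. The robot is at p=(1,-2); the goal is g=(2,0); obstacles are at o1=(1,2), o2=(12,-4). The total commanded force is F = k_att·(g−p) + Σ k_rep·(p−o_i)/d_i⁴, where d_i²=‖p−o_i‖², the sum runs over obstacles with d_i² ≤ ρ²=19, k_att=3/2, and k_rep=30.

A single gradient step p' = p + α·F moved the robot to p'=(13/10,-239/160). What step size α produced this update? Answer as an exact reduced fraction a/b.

α = 1/5

F_att = 3/2·(g−p) = 3/2·(1,2) = (1.5000,3.0000)
o1: d²=16 ≤ ρ²=19; F_rep = 30·(0,-4)/16² = (0.0000,-0.4688)
o2: d²=125 > ρ²=19 → inactive
F = F_att + ΣF_rep = (1.5000,2.5312)
Δp = p'−p = (0.3000,0.5062); α = Δx/Fx = (3/10) / (3/2) = 1/5
check: Δy/Fy = (81/160) / (81/32) = 1/5 ✓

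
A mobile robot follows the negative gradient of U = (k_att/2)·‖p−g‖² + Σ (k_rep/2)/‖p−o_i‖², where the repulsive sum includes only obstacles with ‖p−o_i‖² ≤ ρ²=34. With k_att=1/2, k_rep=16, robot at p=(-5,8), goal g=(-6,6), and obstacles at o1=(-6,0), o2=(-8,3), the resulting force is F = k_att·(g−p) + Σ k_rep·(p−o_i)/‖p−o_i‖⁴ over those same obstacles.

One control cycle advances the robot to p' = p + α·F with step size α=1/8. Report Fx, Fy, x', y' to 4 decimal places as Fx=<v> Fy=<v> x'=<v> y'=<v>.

F_att = 1/2·(g−p) = 1/2·(-1,-2) = (-0.5000,-1.0000)
o1: d²=65 > ρ²=34 → inactive
o2: d²=34 ≤ ρ²=34; F_rep = 16·(3,5)/34² = (0.0415,0.0692)
F = F_att + ΣF_rep = (-0.4585,-0.9308)
p' = p + 1/8·F = (-5.0573,7.8837)

Fx=-0.4585 Fy=-0.9308 x'=-5.0573 y'=7.8837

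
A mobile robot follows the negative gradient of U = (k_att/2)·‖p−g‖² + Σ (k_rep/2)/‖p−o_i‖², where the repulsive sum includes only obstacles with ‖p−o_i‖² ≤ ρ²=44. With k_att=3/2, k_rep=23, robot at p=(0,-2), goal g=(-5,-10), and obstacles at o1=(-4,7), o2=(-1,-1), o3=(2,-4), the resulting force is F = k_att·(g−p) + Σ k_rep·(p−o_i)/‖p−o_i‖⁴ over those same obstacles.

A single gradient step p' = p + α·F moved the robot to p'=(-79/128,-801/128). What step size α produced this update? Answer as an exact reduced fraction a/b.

F_att = 3/2·(g−p) = 3/2·(-5,-8) = (-7.5000,-12.0000)
o1: d²=97 > ρ²=44 → inactive
o2: d²=2 ≤ ρ²=44; F_rep = 23·(1,-1)/2² = (5.7500,-5.7500)
o3: d²=8 ≤ ρ²=44; F_rep = 23·(-2,2)/8² = (-0.7188,0.7188)
F = F_att + ΣF_rep = (-2.4688,-17.0312)
Δp = p'−p = (-0.6172,-4.2578); α = Δx/Fx = (-79/128) / (-79/32) = 1/4
check: Δy/Fy = (-545/128) / (-545/32) = 1/4 ✓

α = 1/4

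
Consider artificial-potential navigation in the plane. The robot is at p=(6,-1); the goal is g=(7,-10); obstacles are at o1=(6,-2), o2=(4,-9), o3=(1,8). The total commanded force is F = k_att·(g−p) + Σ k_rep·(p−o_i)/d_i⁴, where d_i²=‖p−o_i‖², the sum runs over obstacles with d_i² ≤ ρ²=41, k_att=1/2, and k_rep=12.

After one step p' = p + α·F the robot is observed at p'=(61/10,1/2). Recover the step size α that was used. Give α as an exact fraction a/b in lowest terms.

F_att = 1/2·(g−p) = 1/2·(1,-9) = (0.5000,-4.5000)
o1: d²=1 ≤ ρ²=41; F_rep = 12·(0,1)/1² = (0.0000,12.0000)
o2: d²=68 > ρ²=41 → inactive
o3: d²=106 > ρ²=41 → inactive
F = F_att + ΣF_rep = (0.5000,7.5000)
Δp = p'−p = (0.1000,1.5000); α = Δx/Fx = (1/10) / (1/2) = 1/5
check: Δy/Fy = (3/2) / (15/2) = 1/5 ✓

α = 1/5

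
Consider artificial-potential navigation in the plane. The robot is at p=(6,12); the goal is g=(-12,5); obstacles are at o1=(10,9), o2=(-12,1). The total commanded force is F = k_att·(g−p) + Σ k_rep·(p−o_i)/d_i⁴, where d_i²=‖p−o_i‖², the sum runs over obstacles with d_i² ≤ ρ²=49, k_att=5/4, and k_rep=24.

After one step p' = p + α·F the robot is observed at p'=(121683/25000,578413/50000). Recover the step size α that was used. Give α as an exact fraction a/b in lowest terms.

α = 1/20

F_att = 5/4·(g−p) = 5/4·(-18,-7) = (-22.5000,-8.7500)
o1: d²=25 ≤ ρ²=49; F_rep = 24·(-4,3)/25² = (-0.1536,0.1152)
o2: d²=445 > ρ²=49 → inactive
F = F_att + ΣF_rep = (-22.6536,-8.6348)
Δp = p'−p = (-1.1327,-0.4317); α = Δx/Fx = (-28317/25000) / (-28317/1250) = 1/20
check: Δy/Fy = (-21587/50000) / (-21587/2500) = 1/20 ✓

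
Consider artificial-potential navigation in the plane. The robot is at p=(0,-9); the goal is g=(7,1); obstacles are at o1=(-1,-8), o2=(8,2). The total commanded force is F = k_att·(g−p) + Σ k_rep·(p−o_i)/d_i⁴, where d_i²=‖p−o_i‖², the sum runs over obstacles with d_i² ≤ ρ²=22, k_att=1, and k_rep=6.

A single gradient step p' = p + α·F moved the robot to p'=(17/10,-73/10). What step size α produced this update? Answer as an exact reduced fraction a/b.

α = 1/5

F_att = 1·(g−p) = 1·(7,10) = (7.0000,10.0000)
o1: d²=2 ≤ ρ²=22; F_rep = 6·(1,-1)/2² = (1.5000,-1.5000)
o2: d²=185 > ρ²=22 → inactive
F = F_att + ΣF_rep = (8.5000,8.5000)
Δp = p'−p = (1.7000,1.7000); α = Δx/Fx = (17/10) / (17/2) = 1/5
check: Δy/Fy = (17/10) / (17/2) = 1/5 ✓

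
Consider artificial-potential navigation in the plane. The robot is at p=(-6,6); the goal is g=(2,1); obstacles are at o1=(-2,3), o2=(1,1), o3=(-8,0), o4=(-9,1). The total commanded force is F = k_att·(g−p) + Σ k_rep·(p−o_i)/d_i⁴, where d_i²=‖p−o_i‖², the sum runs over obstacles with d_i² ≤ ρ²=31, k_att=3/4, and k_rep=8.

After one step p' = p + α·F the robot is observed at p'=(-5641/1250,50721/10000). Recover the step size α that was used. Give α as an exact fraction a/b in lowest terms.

F_att = 3/4·(g−p) = 3/4·(8,-5) = (6.0000,-3.7500)
o1: d²=25 ≤ ρ²=31; F_rep = 8·(-4,3)/25² = (-0.0512,0.0384)
o2: d²=74 > ρ²=31 → inactive
o3: d²=40 > ρ²=31 → inactive
o4: d²=34 > ρ²=31 → inactive
F = F_att + ΣF_rep = (5.9488,-3.7116)
Δp = p'−p = (1.4872,-0.9279); α = Δx/Fx = (1859/1250) / (3718/625) = 1/4
check: Δy/Fy = (-9279/10000) / (-9279/2500) = 1/4 ✓

α = 1/4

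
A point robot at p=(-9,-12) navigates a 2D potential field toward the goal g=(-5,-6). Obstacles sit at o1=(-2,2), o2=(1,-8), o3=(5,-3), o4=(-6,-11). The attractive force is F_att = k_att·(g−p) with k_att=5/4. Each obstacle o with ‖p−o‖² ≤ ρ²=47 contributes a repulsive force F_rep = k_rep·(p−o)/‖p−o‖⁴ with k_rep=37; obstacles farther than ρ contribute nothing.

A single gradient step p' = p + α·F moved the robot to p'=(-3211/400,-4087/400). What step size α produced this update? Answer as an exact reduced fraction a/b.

α = 1/4

F_att = 5/4·(g−p) = 5/4·(4,6) = (5.0000,7.5000)
o1: d²=245 > ρ²=47 → inactive
o2: d²=116 > ρ²=47 → inactive
o3: d²=277 > ρ²=47 → inactive
o4: d²=10 ≤ ρ²=47; F_rep = 37·(-3,-1)/10² = (-1.1100,-0.3700)
F = F_att + ΣF_rep = (3.8900,7.1300)
Δp = p'−p = (0.9725,1.7825); α = Δx/Fx = (389/400) / (389/100) = 1/4
check: Δy/Fy = (713/400) / (713/100) = 1/4 ✓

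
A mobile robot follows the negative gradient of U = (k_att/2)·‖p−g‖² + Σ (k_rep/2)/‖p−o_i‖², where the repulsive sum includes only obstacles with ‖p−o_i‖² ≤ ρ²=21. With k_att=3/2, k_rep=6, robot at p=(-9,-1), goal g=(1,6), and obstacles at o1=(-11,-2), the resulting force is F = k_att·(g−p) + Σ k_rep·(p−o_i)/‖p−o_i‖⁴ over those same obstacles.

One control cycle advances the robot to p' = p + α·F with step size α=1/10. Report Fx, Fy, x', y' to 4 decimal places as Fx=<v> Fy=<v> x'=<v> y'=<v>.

F_att = 3/2·(g−p) = 3/2·(10,7) = (15.0000,10.5000)
o1: d²=5 ≤ ρ²=21; F_rep = 6·(2,1)/5² = (0.4800,0.2400)
F = F_att + ΣF_rep = (15.4800,10.7400)
p' = p + 1/10·F = (-7.4520,0.0740)

Fx=15.4800 Fy=10.7400 x'=-7.4520 y'=0.0740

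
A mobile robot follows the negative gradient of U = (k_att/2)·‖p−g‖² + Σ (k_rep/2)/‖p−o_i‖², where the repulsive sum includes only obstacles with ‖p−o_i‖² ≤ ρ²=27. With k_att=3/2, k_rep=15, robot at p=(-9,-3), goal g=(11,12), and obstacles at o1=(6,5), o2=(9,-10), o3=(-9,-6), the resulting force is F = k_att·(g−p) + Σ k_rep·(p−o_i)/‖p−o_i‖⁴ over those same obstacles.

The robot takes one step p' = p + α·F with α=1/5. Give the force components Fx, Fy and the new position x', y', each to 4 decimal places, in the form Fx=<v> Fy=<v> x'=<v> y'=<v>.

F_att = 3/2·(g−p) = 3/2·(20,15) = (30.0000,22.5000)
o1: d²=289 > ρ²=27 → inactive
o2: d²=373 > ρ²=27 → inactive
o3: d²=9 ≤ ρ²=27; F_rep = 15·(0,3)/9² = (0.0000,0.5556)
F = F_att + ΣF_rep = (30.0000,23.0556)
p' = p + 1/5·F = (-3.0000,1.6111)

Fx=30.0000 Fy=23.0556 x'=-3.0000 y'=1.6111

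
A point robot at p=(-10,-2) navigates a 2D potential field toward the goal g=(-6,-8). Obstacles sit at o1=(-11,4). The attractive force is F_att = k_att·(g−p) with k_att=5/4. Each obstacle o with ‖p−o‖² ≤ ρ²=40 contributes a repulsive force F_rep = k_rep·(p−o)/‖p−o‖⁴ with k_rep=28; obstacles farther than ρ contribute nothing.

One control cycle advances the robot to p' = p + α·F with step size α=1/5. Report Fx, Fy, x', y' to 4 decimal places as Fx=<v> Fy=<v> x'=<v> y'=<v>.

F_att = 5/4·(g−p) = 5/4·(4,-6) = (5.0000,-7.5000)
o1: d²=37 ≤ ρ²=40; F_rep = 28·(1,-6)/37² = (0.0205,-0.1227)
F = F_att + ΣF_rep = (5.0205,-7.6227)
p' = p + 1/5·F = (-8.9959,-3.5245)

Fx=5.0205 Fy=-7.6227 x'=-8.9959 y'=-3.5245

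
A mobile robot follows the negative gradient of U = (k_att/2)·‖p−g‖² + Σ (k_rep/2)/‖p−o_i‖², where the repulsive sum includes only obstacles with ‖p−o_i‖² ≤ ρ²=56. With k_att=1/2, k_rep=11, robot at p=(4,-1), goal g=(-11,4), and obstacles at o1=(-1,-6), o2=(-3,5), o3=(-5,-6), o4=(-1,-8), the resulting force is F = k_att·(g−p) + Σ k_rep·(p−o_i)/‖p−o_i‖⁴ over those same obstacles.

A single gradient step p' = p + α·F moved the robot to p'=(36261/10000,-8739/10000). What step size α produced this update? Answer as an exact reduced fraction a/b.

F_att = 1/2·(g−p) = 1/2·(-15,5) = (-7.5000,2.5000)
o1: d²=50 ≤ ρ²=56; F_rep = 11·(5,5)/50² = (0.0220,0.0220)
o2: d²=85 > ρ²=56 → inactive
o3: d²=106 > ρ²=56 → inactive
o4: d²=74 > ρ²=56 → inactive
F = F_att + ΣF_rep = (-7.4780,2.5220)
Δp = p'−p = (-0.3739,0.1261); α = Δx/Fx = (-3739/10000) / (-3739/500) = 1/20
check: Δy/Fy = (1261/10000) / (1261/500) = 1/20 ✓

α = 1/20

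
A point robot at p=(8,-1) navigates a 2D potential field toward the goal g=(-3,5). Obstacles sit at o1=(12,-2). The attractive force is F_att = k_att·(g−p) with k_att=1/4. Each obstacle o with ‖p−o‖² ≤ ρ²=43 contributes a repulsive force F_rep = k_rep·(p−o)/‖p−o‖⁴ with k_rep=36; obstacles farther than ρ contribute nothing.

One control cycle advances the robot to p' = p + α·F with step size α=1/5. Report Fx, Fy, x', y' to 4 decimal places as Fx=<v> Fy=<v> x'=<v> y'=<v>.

Fx=-3.2483 Fy=1.6246 x'=7.3503 y'=-0.6751

F_att = 1/4·(g−p) = 1/4·(-11,6) = (-2.7500,1.5000)
o1: d²=17 ≤ ρ²=43; F_rep = 36·(-4,1)/17² = (-0.4983,0.1246)
F = F_att + ΣF_rep = (-3.2483,1.6246)
p' = p + 1/5·F = (7.3503,-0.6751)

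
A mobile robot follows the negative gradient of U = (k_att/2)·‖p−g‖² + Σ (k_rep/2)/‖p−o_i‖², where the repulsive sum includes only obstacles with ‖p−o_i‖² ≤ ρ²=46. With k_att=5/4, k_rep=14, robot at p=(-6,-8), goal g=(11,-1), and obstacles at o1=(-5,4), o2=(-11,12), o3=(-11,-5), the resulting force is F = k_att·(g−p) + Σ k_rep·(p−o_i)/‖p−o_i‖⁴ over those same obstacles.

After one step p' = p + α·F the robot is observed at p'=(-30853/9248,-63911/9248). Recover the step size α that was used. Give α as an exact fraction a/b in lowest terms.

α = 1/8

F_att = 5/4·(g−p) = 5/4·(17,7) = (21.2500,8.7500)
o1: d²=145 > ρ²=46 → inactive
o2: d²=425 > ρ²=46 → inactive
o3: d²=34 ≤ ρ²=46; F_rep = 14·(5,-3)/34² = (0.0606,-0.0363)
F = F_att + ΣF_rep = (21.3106,8.7137)
Δp = p'−p = (2.6638,1.0892); α = Δx/Fx = (24635/9248) / (24635/1156) = 1/8
check: Δy/Fy = (10073/9248) / (10073/1156) = 1/8 ✓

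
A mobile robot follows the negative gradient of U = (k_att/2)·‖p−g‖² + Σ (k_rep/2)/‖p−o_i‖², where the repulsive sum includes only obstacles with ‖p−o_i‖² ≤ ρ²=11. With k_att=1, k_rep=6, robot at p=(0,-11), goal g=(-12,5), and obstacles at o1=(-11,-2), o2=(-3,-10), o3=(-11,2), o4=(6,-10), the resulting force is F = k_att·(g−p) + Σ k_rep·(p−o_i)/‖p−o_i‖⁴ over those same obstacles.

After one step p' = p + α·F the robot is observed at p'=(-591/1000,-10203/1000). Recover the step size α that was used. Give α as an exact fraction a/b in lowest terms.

F_att = 1·(g−p) = 1·(-12,16) = (-12.0000,16.0000)
o1: d²=202 > ρ²=11 → inactive
o2: d²=10 ≤ ρ²=11; F_rep = 6·(3,-1)/10² = (0.1800,-0.0600)
o3: d²=290 > ρ²=11 → inactive
o4: d²=37 > ρ²=11 → inactive
F = F_att + ΣF_rep = (-11.8200,15.9400)
Δp = p'−p = (-0.5910,0.7970); α = Δx/Fx = (-591/1000) / (-591/50) = 1/20
check: Δy/Fy = (797/1000) / (797/50) = 1/20 ✓

α = 1/20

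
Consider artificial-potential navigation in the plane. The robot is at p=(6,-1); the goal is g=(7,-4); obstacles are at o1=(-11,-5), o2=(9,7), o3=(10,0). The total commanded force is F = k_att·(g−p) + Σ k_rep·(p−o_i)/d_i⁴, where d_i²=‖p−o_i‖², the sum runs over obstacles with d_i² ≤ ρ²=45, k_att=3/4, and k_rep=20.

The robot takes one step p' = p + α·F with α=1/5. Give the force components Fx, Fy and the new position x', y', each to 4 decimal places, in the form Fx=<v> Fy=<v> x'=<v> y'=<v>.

Fx=0.4732 Fy=-2.3192 x'=6.0946 y'=-1.4638

F_att = 3/4·(g−p) = 3/4·(1,-3) = (0.7500,-2.2500)
o1: d²=305 > ρ²=45 → inactive
o2: d²=73 > ρ²=45 → inactive
o3: d²=17 ≤ ρ²=45; F_rep = 20·(-4,-1)/17² = (-0.2768,-0.0692)
F = F_att + ΣF_rep = (0.4732,-2.3192)
p' = p + 1/5·F = (6.0946,-1.4638)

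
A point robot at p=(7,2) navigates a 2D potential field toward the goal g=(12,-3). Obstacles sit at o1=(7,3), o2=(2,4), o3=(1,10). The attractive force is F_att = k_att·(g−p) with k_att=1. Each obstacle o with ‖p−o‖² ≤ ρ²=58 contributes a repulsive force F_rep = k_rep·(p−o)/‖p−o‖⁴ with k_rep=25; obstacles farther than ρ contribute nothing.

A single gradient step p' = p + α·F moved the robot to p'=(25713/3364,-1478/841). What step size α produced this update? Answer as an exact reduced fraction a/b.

α = 1/8

F_att = 1·(g−p) = 1·(5,-5) = (5.0000,-5.0000)
o1: d²=1 ≤ ρ²=58; F_rep = 25·(0,-1)/1² = (0.0000,-25.0000)
o2: d²=29 ≤ ρ²=58; F_rep = 25·(5,-2)/29² = (0.1486,-0.0595)
o3: d²=100 > ρ²=58 → inactive
F = F_att + ΣF_rep = (5.1486,-30.0595)
Δp = p'−p = (0.6436,-3.7574); α = Δx/Fx = (2165/3364) / (4330/841) = 1/8
check: Δy/Fy = (-3160/841) / (-25280/841) = 1/8 ✓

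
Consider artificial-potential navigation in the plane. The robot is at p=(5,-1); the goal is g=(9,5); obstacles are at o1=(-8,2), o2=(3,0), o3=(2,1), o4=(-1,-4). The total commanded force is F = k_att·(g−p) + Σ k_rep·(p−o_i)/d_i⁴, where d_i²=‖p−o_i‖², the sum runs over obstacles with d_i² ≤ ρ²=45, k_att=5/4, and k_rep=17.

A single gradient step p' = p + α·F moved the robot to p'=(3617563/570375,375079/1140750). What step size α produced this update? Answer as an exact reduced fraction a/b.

α = 1/5

F_att = 5/4·(g−p) = 5/4·(4,6) = (5.0000,7.5000)
o1: d²=178 > ρ²=45 → inactive
o2: d²=5 ≤ ρ²=45; F_rep = 17·(2,-1)/5² = (1.3600,-0.6800)
o3: d²=13 ≤ ρ²=45; F_rep = 17·(3,-2)/13² = (0.3018,-0.2012)
o4: d²=45 ≤ ρ²=45; F_rep = 17·(6,3)/45² = (0.0504,0.0252)
F = F_att + ΣF_rep = (6.7121,6.6440)
Δp = p'−p = (1.3424,1.3288); α = Δx/Fx = (765688/570375) / (765688/114075) = 1/5
check: Δy/Fy = (1515829/1140750) / (1515829/228150) = 1/5 ✓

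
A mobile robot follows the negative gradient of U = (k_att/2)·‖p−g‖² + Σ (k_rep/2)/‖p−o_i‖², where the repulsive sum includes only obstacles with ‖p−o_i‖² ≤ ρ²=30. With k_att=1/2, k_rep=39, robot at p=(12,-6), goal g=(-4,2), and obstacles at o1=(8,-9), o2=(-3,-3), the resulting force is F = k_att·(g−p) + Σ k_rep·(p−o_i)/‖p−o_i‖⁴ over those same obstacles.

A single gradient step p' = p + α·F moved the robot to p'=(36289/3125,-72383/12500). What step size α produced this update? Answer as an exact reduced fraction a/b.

F_att = 1/2·(g−p) = 1/2·(-16,8) = (-8.0000,4.0000)
o1: d²=25 ≤ ρ²=30; F_rep = 39·(4,3)/25² = (0.2496,0.1872)
o2: d²=234 > ρ²=30 → inactive
F = F_att + ΣF_rep = (-7.7504,4.1872)
Δp = p'−p = (-0.3875,0.2094); α = Δx/Fx = (-1211/3125) / (-4844/625) = 1/20
check: Δy/Fy = (2617/12500) / (2617/625) = 1/20 ✓

α = 1/20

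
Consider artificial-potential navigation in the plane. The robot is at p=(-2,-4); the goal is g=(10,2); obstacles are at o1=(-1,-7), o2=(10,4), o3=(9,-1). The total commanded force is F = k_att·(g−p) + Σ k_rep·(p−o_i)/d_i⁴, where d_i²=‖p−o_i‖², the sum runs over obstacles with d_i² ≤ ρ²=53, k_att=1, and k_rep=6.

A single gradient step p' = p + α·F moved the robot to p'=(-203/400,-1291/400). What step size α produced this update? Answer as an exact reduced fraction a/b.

α = 1/8

F_att = 1·(g−p) = 1·(12,6) = (12.0000,6.0000)
o1: d²=10 ≤ ρ²=53; F_rep = 6·(-1,3)/10² = (-0.0600,0.1800)
o2: d²=208 > ρ²=53 → inactive
o3: d²=130 > ρ²=53 → inactive
F = F_att + ΣF_rep = (11.9400,6.1800)
Δp = p'−p = (1.4925,0.7725); α = Δx/Fx = (597/400) / (597/50) = 1/8
check: Δy/Fy = (309/400) / (309/50) = 1/8 ✓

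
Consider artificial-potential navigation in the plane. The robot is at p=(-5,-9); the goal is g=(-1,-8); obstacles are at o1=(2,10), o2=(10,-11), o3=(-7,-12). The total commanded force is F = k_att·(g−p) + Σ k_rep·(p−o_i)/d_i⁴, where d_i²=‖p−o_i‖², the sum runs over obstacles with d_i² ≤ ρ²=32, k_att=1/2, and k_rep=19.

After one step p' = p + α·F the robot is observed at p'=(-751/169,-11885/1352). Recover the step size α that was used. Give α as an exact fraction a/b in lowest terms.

F_att = 1/2·(g−p) = 1/2·(4,1) = (2.0000,0.5000)
o1: d²=410 > ρ²=32 → inactive
o2: d²=229 > ρ²=32 → inactive
o3: d²=13 ≤ ρ²=32; F_rep = 19·(2,3)/13² = (0.2249,0.3373)
F = F_att + ΣF_rep = (2.2249,0.8373)
Δp = p'−p = (0.5562,0.2093); α = Δx/Fx = (94/169) / (376/169) = 1/4
check: Δy/Fy = (283/1352) / (283/338) = 1/4 ✓

α = 1/4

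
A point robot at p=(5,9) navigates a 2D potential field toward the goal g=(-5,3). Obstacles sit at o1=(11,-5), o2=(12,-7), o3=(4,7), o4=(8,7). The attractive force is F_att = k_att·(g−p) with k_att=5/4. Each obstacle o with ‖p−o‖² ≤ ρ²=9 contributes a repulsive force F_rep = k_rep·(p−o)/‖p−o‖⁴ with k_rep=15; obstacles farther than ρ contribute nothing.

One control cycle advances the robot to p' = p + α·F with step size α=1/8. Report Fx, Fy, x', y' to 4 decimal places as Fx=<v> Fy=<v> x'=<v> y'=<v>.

Fx=-11.9000 Fy=-6.3000 x'=3.5125 y'=8.2125

F_att = 5/4·(g−p) = 5/4·(-10,-6) = (-12.5000,-7.5000)
o1: d²=232 > ρ²=9 → inactive
o2: d²=305 > ρ²=9 → inactive
o3: d²=5 ≤ ρ²=9; F_rep = 15·(1,2)/5² = (0.6000,1.2000)
o4: d²=13 > ρ²=9 → inactive
F = F_att + ΣF_rep = (-11.9000,-6.3000)
p' = p + 1/8·F = (3.5125,8.2125)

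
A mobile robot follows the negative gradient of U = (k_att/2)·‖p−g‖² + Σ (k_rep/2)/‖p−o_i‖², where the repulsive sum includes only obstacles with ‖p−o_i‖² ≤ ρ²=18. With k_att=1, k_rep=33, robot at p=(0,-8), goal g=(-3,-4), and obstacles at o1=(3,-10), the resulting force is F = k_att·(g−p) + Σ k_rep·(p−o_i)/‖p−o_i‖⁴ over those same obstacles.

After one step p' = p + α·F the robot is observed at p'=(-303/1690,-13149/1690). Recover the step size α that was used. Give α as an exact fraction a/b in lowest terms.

F_att = 1·(g−p) = 1·(-3,4) = (-3.0000,4.0000)
o1: d²=13 ≤ ρ²=18; F_rep = 33·(-3,2)/13² = (-0.5858,0.3905)
F = F_att + ΣF_rep = (-3.5858,4.3905)
Δp = p'−p = (-0.1793,0.2195); α = Δx/Fx = (-303/1690) / (-606/169) = 1/20
check: Δy/Fy = (371/1690) / (742/169) = 1/20 ✓

α = 1/20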